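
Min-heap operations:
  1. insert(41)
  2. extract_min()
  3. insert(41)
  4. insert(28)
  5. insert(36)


insert(41) -> [41]
extract_min()->41, []
insert(41) -> [41]
insert(28) -> [28, 41]
insert(36) -> [28, 41, 36]

Final heap: [28, 41, 36]


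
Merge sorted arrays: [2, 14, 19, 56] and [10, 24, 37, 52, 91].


Take 2 from A
Take 10 from B
Take 14 from A
Take 19 from A
Take 24 from B
Take 37 from B
Take 52 from B
Take 56 from A

Merged: [2, 10, 14, 19, 24, 37, 52, 56, 91]


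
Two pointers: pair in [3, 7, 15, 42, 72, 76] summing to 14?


lo=0(3)+hi=5(76)=79
lo=0(3)+hi=4(72)=75
lo=0(3)+hi=3(42)=45
lo=0(3)+hi=2(15)=18
lo=0(3)+hi=1(7)=10

No pair found


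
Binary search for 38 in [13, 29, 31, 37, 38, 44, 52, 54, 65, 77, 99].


Step 1: lo=0, hi=10, mid=5, val=44
Step 2: lo=0, hi=4, mid=2, val=31
Step 3: lo=3, hi=4, mid=3, val=37
Step 4: lo=4, hi=4, mid=4, val=38

Found at index 4


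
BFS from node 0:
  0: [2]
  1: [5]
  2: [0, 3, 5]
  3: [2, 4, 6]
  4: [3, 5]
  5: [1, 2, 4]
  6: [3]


Visit 0, enqueue [2]
Visit 2, enqueue [3, 5]
Visit 3, enqueue [4, 6]
Visit 5, enqueue [1]
Visit 4, enqueue []
Visit 6, enqueue []
Visit 1, enqueue []

BFS order: [0, 2, 3, 5, 4, 6, 1]


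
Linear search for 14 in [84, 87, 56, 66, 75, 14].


i=0: 84!=14
i=1: 87!=14
i=2: 56!=14
i=3: 66!=14
i=4: 75!=14
i=5: 14==14 found!

Found at 5, 6 comps


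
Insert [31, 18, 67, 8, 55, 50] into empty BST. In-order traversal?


Insert 31: root
Insert 18: L from 31
Insert 67: R from 31
Insert 8: L from 31 -> L from 18
Insert 55: R from 31 -> L from 67
Insert 50: R from 31 -> L from 67 -> L from 55

In-order: [8, 18, 31, 50, 55, 67]


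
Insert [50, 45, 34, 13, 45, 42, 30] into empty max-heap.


Insert 50: [50]
Insert 45: [50, 45]
Insert 34: [50, 45, 34]
Insert 13: [50, 45, 34, 13]
Insert 45: [50, 45, 34, 13, 45]
Insert 42: [50, 45, 42, 13, 45, 34]
Insert 30: [50, 45, 42, 13, 45, 34, 30]

Final heap: [50, 45, 42, 13, 45, 34, 30]


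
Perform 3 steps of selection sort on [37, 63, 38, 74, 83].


Initial: [37, 63, 38, 74, 83]
Step 1: min=37 at 0
  Swap: [37, 63, 38, 74, 83]
Step 2: min=38 at 2
  Swap: [37, 38, 63, 74, 83]
Step 3: min=63 at 2
  Swap: [37, 38, 63, 74, 83]

After 3 steps: [37, 38, 63, 74, 83]


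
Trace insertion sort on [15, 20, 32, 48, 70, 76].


Initial: [15, 20, 32, 48, 70, 76]
Insert 20: [15, 20, 32, 48, 70, 76]
Insert 32: [15, 20, 32, 48, 70, 76]
Insert 48: [15, 20, 32, 48, 70, 76]
Insert 70: [15, 20, 32, 48, 70, 76]
Insert 76: [15, 20, 32, 48, 70, 76]

Sorted: [15, 20, 32, 48, 70, 76]


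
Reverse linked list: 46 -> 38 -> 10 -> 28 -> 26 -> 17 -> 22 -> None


Step 1: curr=46, set curr.next=prev(None) | reversed so far: 46
Step 2: curr=38, set curr.next=prev(46) | reversed so far: 38 -> 46
Step 3: curr=10, set curr.next=prev(38) | reversed so far: 10 -> 38 -> 46
Step 4: curr=28, set curr.next=prev(10) | reversed so far: 28 -> 10 -> 38 -> 46
Step 5: curr=26, set curr.next=prev(28) | reversed so far: 26 -> 28 -> 10 -> 38 -> 46
Step 6: curr=17, set curr.next=prev(26) | reversed so far: 17 -> 26 -> 28 -> 10 -> 38 -> 46
Step 7: curr=22, set curr.next=prev(17) | reversed so far: 22 -> 17 -> 26 -> 28 -> 10 -> 38 -> 46

22 -> 17 -> 26 -> 28 -> 10 -> 38 -> 46 -> None


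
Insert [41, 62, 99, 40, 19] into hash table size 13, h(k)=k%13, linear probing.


Insert 41: h=2 -> slot 2
Insert 62: h=10 -> slot 10
Insert 99: h=8 -> slot 8
Insert 40: h=1 -> slot 1
Insert 19: h=6 -> slot 6

Table: [None, 40, 41, None, None, None, 19, None, 99, None, 62, None, None]


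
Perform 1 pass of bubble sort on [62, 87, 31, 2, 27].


Initial: [62, 87, 31, 2, 27]
Pass 1: [62, 31, 2, 27, 87] (3 swaps)

After 1 pass: [62, 31, 2, 27, 87]


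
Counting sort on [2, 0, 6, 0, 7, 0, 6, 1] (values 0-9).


Input: [2, 0, 6, 0, 7, 0, 6, 1]
Counts: [3, 1, 1, 0, 0, 0, 2, 1, 0, 0]

Sorted: [0, 0, 0, 1, 2, 6, 6, 7]


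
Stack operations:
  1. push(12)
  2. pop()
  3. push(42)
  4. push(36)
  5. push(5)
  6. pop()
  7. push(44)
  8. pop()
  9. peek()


push(12) -> [12]
pop()->12, []
push(42) -> [42]
push(36) -> [42, 36]
push(5) -> [42, 36, 5]
pop()->5, [42, 36]
push(44) -> [42, 36, 44]
pop()->44, [42, 36]
peek()->36

Final stack: [42, 36]


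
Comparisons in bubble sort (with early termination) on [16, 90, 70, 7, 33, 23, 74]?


Algorithm: bubble sort (with early termination)
Input: [16, 90, 70, 7, 33, 23, 74]
Sorted: [7, 16, 23, 33, 70, 74, 90]

18


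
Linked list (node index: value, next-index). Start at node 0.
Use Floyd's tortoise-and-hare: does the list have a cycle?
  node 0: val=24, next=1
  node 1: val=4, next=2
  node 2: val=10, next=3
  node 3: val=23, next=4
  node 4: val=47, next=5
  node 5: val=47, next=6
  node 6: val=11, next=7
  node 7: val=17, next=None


Floyd's tortoise (slow, +1) and hare (fast, +2):
  init: slow=0, fast=0
  step 1: slow=1, fast=2
  step 2: slow=2, fast=4
  step 3: slow=3, fast=6
  step 4: fast 6->7->None, no cycle

Cycle: no


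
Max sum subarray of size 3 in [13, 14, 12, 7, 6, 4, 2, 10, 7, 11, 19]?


[0:3]: 39
[1:4]: 33
[2:5]: 25
[3:6]: 17
[4:7]: 12
[5:8]: 16
[6:9]: 19
[7:10]: 28
[8:11]: 37

Max: 39 at [0:3]


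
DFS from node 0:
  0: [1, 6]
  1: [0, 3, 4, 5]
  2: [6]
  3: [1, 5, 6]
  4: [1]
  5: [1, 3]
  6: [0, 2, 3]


Visit 0, push [6, 1]
Visit 1, push [5, 4, 3]
Visit 3, push [6, 5]
Visit 5, push []
Visit 6, push [2]
Visit 2, push []
Visit 4, push []

DFS order: [0, 1, 3, 5, 6, 2, 4]


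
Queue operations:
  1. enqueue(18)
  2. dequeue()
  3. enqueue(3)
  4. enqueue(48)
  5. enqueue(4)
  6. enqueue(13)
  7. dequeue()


enqueue(18) -> [18]
dequeue()->18, []
enqueue(3) -> [3]
enqueue(48) -> [3, 48]
enqueue(4) -> [3, 48, 4]
enqueue(13) -> [3, 48, 4, 13]
dequeue()->3, [48, 4, 13]

Final queue: [48, 4, 13]


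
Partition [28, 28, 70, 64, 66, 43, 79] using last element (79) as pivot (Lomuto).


Pivot: 79
  28 <= 79: advance i (no swap)
  28 <= 79: advance i (no swap)
  70 <= 79: advance i (no swap)
  64 <= 79: advance i (no swap)
  66 <= 79: advance i (no swap)
  43 <= 79: advance i (no swap)
Place pivot at 6: [28, 28, 70, 64, 66, 43, 79]

Partitioned: [28, 28, 70, 64, 66, 43, 79]


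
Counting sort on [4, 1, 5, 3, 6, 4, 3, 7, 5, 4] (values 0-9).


Input: [4, 1, 5, 3, 6, 4, 3, 7, 5, 4]
Counts: [0, 1, 0, 2, 3, 2, 1, 1, 0, 0]

Sorted: [1, 3, 3, 4, 4, 4, 5, 5, 6, 7]


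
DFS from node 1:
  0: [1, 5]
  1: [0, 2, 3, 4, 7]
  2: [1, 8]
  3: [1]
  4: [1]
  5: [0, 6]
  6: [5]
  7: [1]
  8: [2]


Visit 1, push [7, 4, 3, 2, 0]
Visit 0, push [5]
Visit 5, push [6]
Visit 6, push []
Visit 2, push [8]
Visit 8, push []
Visit 3, push []
Visit 4, push []
Visit 7, push []

DFS order: [1, 0, 5, 6, 2, 8, 3, 4, 7]


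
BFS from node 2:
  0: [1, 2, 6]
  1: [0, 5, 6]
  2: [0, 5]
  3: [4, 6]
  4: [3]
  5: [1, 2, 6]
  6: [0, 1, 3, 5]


Visit 2, enqueue [0, 5]
Visit 0, enqueue [1, 6]
Visit 5, enqueue []
Visit 1, enqueue []
Visit 6, enqueue [3]
Visit 3, enqueue [4]
Visit 4, enqueue []

BFS order: [2, 0, 5, 1, 6, 3, 4]


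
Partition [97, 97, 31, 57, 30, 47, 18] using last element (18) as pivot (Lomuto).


Pivot: 18
Place pivot at 0: [18, 97, 31, 57, 30, 47, 97]

Partitioned: [18, 97, 31, 57, 30, 47, 97]


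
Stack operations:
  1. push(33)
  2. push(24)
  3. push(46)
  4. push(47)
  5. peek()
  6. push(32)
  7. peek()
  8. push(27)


push(33) -> [33]
push(24) -> [33, 24]
push(46) -> [33, 24, 46]
push(47) -> [33, 24, 46, 47]
peek()->47
push(32) -> [33, 24, 46, 47, 32]
peek()->32
push(27) -> [33, 24, 46, 47, 32, 27]

Final stack: [33, 24, 46, 47, 32, 27]


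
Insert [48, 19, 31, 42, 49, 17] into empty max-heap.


Insert 48: [48]
Insert 19: [48, 19]
Insert 31: [48, 19, 31]
Insert 42: [48, 42, 31, 19]
Insert 49: [49, 48, 31, 19, 42]
Insert 17: [49, 48, 31, 19, 42, 17]

Final heap: [49, 48, 31, 19, 42, 17]


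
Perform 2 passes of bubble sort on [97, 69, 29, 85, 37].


Initial: [97, 69, 29, 85, 37]
Pass 1: [69, 29, 85, 37, 97] (4 swaps)
Pass 2: [29, 69, 37, 85, 97] (2 swaps)

After 2 passes: [29, 69, 37, 85, 97]


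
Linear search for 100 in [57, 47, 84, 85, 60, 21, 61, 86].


i=0: 57!=100
i=1: 47!=100
i=2: 84!=100
i=3: 85!=100
i=4: 60!=100
i=5: 21!=100
i=6: 61!=100
i=7: 86!=100

Not found, 8 comps


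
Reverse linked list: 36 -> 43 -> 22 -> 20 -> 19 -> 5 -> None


Step 1: curr=36, set curr.next=prev(None) | reversed so far: 36
Step 2: curr=43, set curr.next=prev(36) | reversed so far: 43 -> 36
Step 3: curr=22, set curr.next=prev(43) | reversed so far: 22 -> 43 -> 36
Step 4: curr=20, set curr.next=prev(22) | reversed so far: 20 -> 22 -> 43 -> 36
Step 5: curr=19, set curr.next=prev(20) | reversed so far: 19 -> 20 -> 22 -> 43 -> 36
Step 6: curr=5, set curr.next=prev(19) | reversed so far: 5 -> 19 -> 20 -> 22 -> 43 -> 36

5 -> 19 -> 20 -> 22 -> 43 -> 36 -> None


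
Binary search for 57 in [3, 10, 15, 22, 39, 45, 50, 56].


Step 1: lo=0, hi=7, mid=3, val=22
Step 2: lo=4, hi=7, mid=5, val=45
Step 3: lo=6, hi=7, mid=6, val=50
Step 4: lo=7, hi=7, mid=7, val=56

Not found


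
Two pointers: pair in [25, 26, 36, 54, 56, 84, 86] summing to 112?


lo=0(25)+hi=6(86)=111
lo=1(26)+hi=6(86)=112

Yes: 26+86=112


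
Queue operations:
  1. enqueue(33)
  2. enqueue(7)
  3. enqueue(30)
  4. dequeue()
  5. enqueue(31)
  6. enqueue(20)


enqueue(33) -> [33]
enqueue(7) -> [33, 7]
enqueue(30) -> [33, 7, 30]
dequeue()->33, [7, 30]
enqueue(31) -> [7, 30, 31]
enqueue(20) -> [7, 30, 31, 20]

Final queue: [7, 30, 31, 20]


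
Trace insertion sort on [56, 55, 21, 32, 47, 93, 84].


Initial: [56, 55, 21, 32, 47, 93, 84]
Insert 55: [55, 56, 21, 32, 47, 93, 84]
Insert 21: [21, 55, 56, 32, 47, 93, 84]
Insert 32: [21, 32, 55, 56, 47, 93, 84]
Insert 47: [21, 32, 47, 55, 56, 93, 84]
Insert 93: [21, 32, 47, 55, 56, 93, 84]
Insert 84: [21, 32, 47, 55, 56, 84, 93]

Sorted: [21, 32, 47, 55, 56, 84, 93]


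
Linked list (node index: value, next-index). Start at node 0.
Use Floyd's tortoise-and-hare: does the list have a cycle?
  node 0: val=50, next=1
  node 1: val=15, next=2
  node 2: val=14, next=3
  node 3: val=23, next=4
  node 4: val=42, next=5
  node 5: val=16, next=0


Floyd's tortoise (slow, +1) and hare (fast, +2):
  init: slow=0, fast=0
  step 1: slow=1, fast=2
  step 2: slow=2, fast=4
  step 3: slow=3, fast=0
  step 4: slow=4, fast=2
  step 5: slow=5, fast=4
  step 6: slow=0, fast=0
  slow == fast at node 0: cycle detected

Cycle: yes


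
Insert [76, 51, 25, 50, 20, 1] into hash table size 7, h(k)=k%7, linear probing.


Insert 76: h=6 -> slot 6
Insert 51: h=2 -> slot 2
Insert 25: h=4 -> slot 4
Insert 50: h=1 -> slot 1
Insert 20: h=6, 1 probes -> slot 0
Insert 1: h=1, 2 probes -> slot 3

Table: [20, 50, 51, 1, 25, None, 76]


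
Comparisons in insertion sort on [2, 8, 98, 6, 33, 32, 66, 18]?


Algorithm: insertion sort
Input: [2, 8, 98, 6, 33, 32, 66, 18]
Sorted: [2, 6, 8, 18, 32, 33, 66, 98]

17


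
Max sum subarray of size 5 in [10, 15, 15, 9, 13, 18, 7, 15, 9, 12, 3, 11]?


[0:5]: 62
[1:6]: 70
[2:7]: 62
[3:8]: 62
[4:9]: 62
[5:10]: 61
[6:11]: 46
[7:12]: 50

Max: 70 at [1:6]


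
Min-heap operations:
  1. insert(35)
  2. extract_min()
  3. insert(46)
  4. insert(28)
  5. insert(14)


insert(35) -> [35]
extract_min()->35, []
insert(46) -> [46]
insert(28) -> [28, 46]
insert(14) -> [14, 46, 28]

Final heap: [14, 46, 28]


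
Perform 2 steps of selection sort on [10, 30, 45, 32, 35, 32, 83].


Initial: [10, 30, 45, 32, 35, 32, 83]
Step 1: min=10 at 0
  Swap: [10, 30, 45, 32, 35, 32, 83]
Step 2: min=30 at 1
  Swap: [10, 30, 45, 32, 35, 32, 83]

After 2 steps: [10, 30, 45, 32, 35, 32, 83]


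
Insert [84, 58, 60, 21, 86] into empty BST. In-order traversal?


Insert 84: root
Insert 58: L from 84
Insert 60: L from 84 -> R from 58
Insert 21: L from 84 -> L from 58
Insert 86: R from 84

In-order: [21, 58, 60, 84, 86]


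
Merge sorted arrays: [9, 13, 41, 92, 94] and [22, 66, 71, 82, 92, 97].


Take 9 from A
Take 13 from A
Take 22 from B
Take 41 from A
Take 66 from B
Take 71 from B
Take 82 from B
Take 92 from A
Take 92 from B
Take 94 from A

Merged: [9, 13, 22, 41, 66, 71, 82, 92, 92, 94, 97]


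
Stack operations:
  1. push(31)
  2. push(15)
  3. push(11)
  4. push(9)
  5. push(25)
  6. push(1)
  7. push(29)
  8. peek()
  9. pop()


push(31) -> [31]
push(15) -> [31, 15]
push(11) -> [31, 15, 11]
push(9) -> [31, 15, 11, 9]
push(25) -> [31, 15, 11, 9, 25]
push(1) -> [31, 15, 11, 9, 25, 1]
push(29) -> [31, 15, 11, 9, 25, 1, 29]
peek()->29
pop()->29, [31, 15, 11, 9, 25, 1]

Final stack: [31, 15, 11, 9, 25, 1]


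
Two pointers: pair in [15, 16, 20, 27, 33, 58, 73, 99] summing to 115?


lo=0(15)+hi=7(99)=114
lo=1(16)+hi=7(99)=115

Yes: 16+99=115


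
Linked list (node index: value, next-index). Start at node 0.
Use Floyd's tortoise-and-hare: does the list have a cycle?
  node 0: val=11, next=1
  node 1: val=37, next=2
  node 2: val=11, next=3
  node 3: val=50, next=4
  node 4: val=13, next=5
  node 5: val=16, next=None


Floyd's tortoise (slow, +1) and hare (fast, +2):
  init: slow=0, fast=0
  step 1: slow=1, fast=2
  step 2: slow=2, fast=4
  step 3: fast 4->5->None, no cycle

Cycle: no


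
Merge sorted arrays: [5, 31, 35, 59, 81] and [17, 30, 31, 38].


Take 5 from A
Take 17 from B
Take 30 from B
Take 31 from A
Take 31 from B
Take 35 from A
Take 38 from B

Merged: [5, 17, 30, 31, 31, 35, 38, 59, 81]


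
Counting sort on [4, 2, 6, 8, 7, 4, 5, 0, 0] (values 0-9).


Input: [4, 2, 6, 8, 7, 4, 5, 0, 0]
Counts: [2, 0, 1, 0, 2, 1, 1, 1, 1, 0]

Sorted: [0, 0, 2, 4, 4, 5, 6, 7, 8]


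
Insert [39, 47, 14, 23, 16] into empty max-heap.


Insert 39: [39]
Insert 47: [47, 39]
Insert 14: [47, 39, 14]
Insert 23: [47, 39, 14, 23]
Insert 16: [47, 39, 14, 23, 16]

Final heap: [47, 39, 14, 23, 16]


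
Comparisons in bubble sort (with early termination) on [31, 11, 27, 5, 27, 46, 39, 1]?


Algorithm: bubble sort (with early termination)
Input: [31, 11, 27, 5, 27, 46, 39, 1]
Sorted: [1, 5, 11, 27, 27, 31, 39, 46]

28


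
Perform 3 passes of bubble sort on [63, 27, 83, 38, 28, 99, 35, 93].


Initial: [63, 27, 83, 38, 28, 99, 35, 93]
Pass 1: [27, 63, 38, 28, 83, 35, 93, 99] (5 swaps)
Pass 2: [27, 38, 28, 63, 35, 83, 93, 99] (3 swaps)
Pass 3: [27, 28, 38, 35, 63, 83, 93, 99] (2 swaps)

After 3 passes: [27, 28, 38, 35, 63, 83, 93, 99]


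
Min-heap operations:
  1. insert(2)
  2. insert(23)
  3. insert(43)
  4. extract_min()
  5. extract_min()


insert(2) -> [2]
insert(23) -> [2, 23]
insert(43) -> [2, 23, 43]
extract_min()->2, [23, 43]
extract_min()->23, [43]

Final heap: [43]


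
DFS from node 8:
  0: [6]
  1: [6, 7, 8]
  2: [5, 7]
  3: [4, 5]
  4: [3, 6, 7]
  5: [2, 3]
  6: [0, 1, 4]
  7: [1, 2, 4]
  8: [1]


Visit 8, push [1]
Visit 1, push [7, 6]
Visit 6, push [4, 0]
Visit 0, push []
Visit 4, push [7, 3]
Visit 3, push [5]
Visit 5, push [2]
Visit 2, push [7]
Visit 7, push []

DFS order: [8, 1, 6, 0, 4, 3, 5, 2, 7]


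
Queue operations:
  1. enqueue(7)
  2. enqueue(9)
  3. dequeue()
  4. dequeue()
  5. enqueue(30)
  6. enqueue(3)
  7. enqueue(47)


enqueue(7) -> [7]
enqueue(9) -> [7, 9]
dequeue()->7, [9]
dequeue()->9, []
enqueue(30) -> [30]
enqueue(3) -> [30, 3]
enqueue(47) -> [30, 3, 47]

Final queue: [30, 3, 47]


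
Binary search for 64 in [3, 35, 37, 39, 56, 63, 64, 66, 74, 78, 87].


Step 1: lo=0, hi=10, mid=5, val=63
Step 2: lo=6, hi=10, mid=8, val=74
Step 3: lo=6, hi=7, mid=6, val=64

Found at index 6


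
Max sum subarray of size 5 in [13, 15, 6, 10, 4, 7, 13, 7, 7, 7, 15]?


[0:5]: 48
[1:6]: 42
[2:7]: 40
[3:8]: 41
[4:9]: 38
[5:10]: 41
[6:11]: 49

Max: 49 at [6:11]


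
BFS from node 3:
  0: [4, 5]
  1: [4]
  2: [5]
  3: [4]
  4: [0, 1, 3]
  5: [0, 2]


Visit 3, enqueue [4]
Visit 4, enqueue [0, 1]
Visit 0, enqueue [5]
Visit 1, enqueue []
Visit 5, enqueue [2]
Visit 2, enqueue []

BFS order: [3, 4, 0, 1, 5, 2]


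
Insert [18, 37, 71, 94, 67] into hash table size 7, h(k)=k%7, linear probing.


Insert 18: h=4 -> slot 4
Insert 37: h=2 -> slot 2
Insert 71: h=1 -> slot 1
Insert 94: h=3 -> slot 3
Insert 67: h=4, 1 probes -> slot 5

Table: [None, 71, 37, 94, 18, 67, None]


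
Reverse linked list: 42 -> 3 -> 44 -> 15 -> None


Step 1: curr=42, set curr.next=prev(None) | reversed so far: 42
Step 2: curr=3, set curr.next=prev(42) | reversed so far: 3 -> 42
Step 3: curr=44, set curr.next=prev(3) | reversed so far: 44 -> 3 -> 42
Step 4: curr=15, set curr.next=prev(44) | reversed so far: 15 -> 44 -> 3 -> 42

15 -> 44 -> 3 -> 42 -> None


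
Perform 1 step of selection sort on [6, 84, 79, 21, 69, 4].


Initial: [6, 84, 79, 21, 69, 4]
Step 1: min=4 at 5
  Swap: [4, 84, 79, 21, 69, 6]

After 1 step: [4, 84, 79, 21, 69, 6]


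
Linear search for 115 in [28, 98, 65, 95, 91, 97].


i=0: 28!=115
i=1: 98!=115
i=2: 65!=115
i=3: 95!=115
i=4: 91!=115
i=5: 97!=115

Not found, 6 comps


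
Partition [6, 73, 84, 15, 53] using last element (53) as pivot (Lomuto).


Pivot: 53
  6 <= 53: advance i (no swap)
  15 <= 53: swap -> [6, 15, 84, 73, 53]
Place pivot at 2: [6, 15, 53, 73, 84]

Partitioned: [6, 15, 53, 73, 84]


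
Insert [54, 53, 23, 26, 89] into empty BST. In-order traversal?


Insert 54: root
Insert 53: L from 54
Insert 23: L from 54 -> L from 53
Insert 26: L from 54 -> L from 53 -> R from 23
Insert 89: R from 54

In-order: [23, 26, 53, 54, 89]


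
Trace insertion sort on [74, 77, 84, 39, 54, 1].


Initial: [74, 77, 84, 39, 54, 1]
Insert 77: [74, 77, 84, 39, 54, 1]
Insert 84: [74, 77, 84, 39, 54, 1]
Insert 39: [39, 74, 77, 84, 54, 1]
Insert 54: [39, 54, 74, 77, 84, 1]
Insert 1: [1, 39, 54, 74, 77, 84]

Sorted: [1, 39, 54, 74, 77, 84]


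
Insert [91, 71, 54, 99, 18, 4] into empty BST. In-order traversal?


Insert 91: root
Insert 71: L from 91
Insert 54: L from 91 -> L from 71
Insert 99: R from 91
Insert 18: L from 91 -> L from 71 -> L from 54
Insert 4: L from 91 -> L from 71 -> L from 54 -> L from 18

In-order: [4, 18, 54, 71, 91, 99]


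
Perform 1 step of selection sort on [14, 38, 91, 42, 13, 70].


Initial: [14, 38, 91, 42, 13, 70]
Step 1: min=13 at 4
  Swap: [13, 38, 91, 42, 14, 70]

After 1 step: [13, 38, 91, 42, 14, 70]


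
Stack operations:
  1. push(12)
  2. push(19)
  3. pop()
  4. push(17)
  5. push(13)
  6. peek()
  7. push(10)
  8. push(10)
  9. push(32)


push(12) -> [12]
push(19) -> [12, 19]
pop()->19, [12]
push(17) -> [12, 17]
push(13) -> [12, 17, 13]
peek()->13
push(10) -> [12, 17, 13, 10]
push(10) -> [12, 17, 13, 10, 10]
push(32) -> [12, 17, 13, 10, 10, 32]

Final stack: [12, 17, 13, 10, 10, 32]


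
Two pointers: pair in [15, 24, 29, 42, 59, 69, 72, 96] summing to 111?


lo=0(15)+hi=7(96)=111

Yes: 15+96=111


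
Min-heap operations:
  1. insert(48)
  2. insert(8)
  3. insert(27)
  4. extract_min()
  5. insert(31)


insert(48) -> [48]
insert(8) -> [8, 48]
insert(27) -> [8, 48, 27]
extract_min()->8, [27, 48]
insert(31) -> [27, 48, 31]

Final heap: [27, 48, 31]


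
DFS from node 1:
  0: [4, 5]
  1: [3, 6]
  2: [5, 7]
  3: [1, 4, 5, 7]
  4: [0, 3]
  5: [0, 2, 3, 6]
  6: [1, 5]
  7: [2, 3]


Visit 1, push [6, 3]
Visit 3, push [7, 5, 4]
Visit 4, push [0]
Visit 0, push [5]
Visit 5, push [6, 2]
Visit 2, push [7]
Visit 7, push []
Visit 6, push []

DFS order: [1, 3, 4, 0, 5, 2, 7, 6]


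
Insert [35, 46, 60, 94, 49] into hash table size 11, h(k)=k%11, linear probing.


Insert 35: h=2 -> slot 2
Insert 46: h=2, 1 probes -> slot 3
Insert 60: h=5 -> slot 5
Insert 94: h=6 -> slot 6
Insert 49: h=5, 2 probes -> slot 7

Table: [None, None, 35, 46, None, 60, 94, 49, None, None, None]


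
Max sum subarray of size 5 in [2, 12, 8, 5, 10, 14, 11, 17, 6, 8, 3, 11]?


[0:5]: 37
[1:6]: 49
[2:7]: 48
[3:8]: 57
[4:9]: 58
[5:10]: 56
[6:11]: 45
[7:12]: 45

Max: 58 at [4:9]


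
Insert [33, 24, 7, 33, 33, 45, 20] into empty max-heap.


Insert 33: [33]
Insert 24: [33, 24]
Insert 7: [33, 24, 7]
Insert 33: [33, 33, 7, 24]
Insert 33: [33, 33, 7, 24, 33]
Insert 45: [45, 33, 33, 24, 33, 7]
Insert 20: [45, 33, 33, 24, 33, 7, 20]

Final heap: [45, 33, 33, 24, 33, 7, 20]


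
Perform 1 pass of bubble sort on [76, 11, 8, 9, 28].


Initial: [76, 11, 8, 9, 28]
Pass 1: [11, 8, 9, 28, 76] (4 swaps)

After 1 pass: [11, 8, 9, 28, 76]


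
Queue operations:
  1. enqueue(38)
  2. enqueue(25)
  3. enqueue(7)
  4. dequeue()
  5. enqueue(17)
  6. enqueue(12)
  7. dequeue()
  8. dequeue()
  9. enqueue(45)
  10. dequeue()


enqueue(38) -> [38]
enqueue(25) -> [38, 25]
enqueue(7) -> [38, 25, 7]
dequeue()->38, [25, 7]
enqueue(17) -> [25, 7, 17]
enqueue(12) -> [25, 7, 17, 12]
dequeue()->25, [7, 17, 12]
dequeue()->7, [17, 12]
enqueue(45) -> [17, 12, 45]
dequeue()->17, [12, 45]

Final queue: [12, 45]


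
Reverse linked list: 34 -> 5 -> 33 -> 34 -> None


Step 1: curr=34, set curr.next=prev(None) | reversed so far: 34
Step 2: curr=5, set curr.next=prev(34) | reversed so far: 5 -> 34
Step 3: curr=33, set curr.next=prev(5) | reversed so far: 33 -> 5 -> 34
Step 4: curr=34, set curr.next=prev(33) | reversed so far: 34 -> 33 -> 5 -> 34

34 -> 33 -> 5 -> 34 -> None


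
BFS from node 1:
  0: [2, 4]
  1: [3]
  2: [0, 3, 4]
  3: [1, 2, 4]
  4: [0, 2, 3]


Visit 1, enqueue [3]
Visit 3, enqueue [2, 4]
Visit 2, enqueue [0]
Visit 4, enqueue []
Visit 0, enqueue []

BFS order: [1, 3, 2, 4, 0]


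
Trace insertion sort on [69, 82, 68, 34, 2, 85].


Initial: [69, 82, 68, 34, 2, 85]
Insert 82: [69, 82, 68, 34, 2, 85]
Insert 68: [68, 69, 82, 34, 2, 85]
Insert 34: [34, 68, 69, 82, 2, 85]
Insert 2: [2, 34, 68, 69, 82, 85]
Insert 85: [2, 34, 68, 69, 82, 85]

Sorted: [2, 34, 68, 69, 82, 85]


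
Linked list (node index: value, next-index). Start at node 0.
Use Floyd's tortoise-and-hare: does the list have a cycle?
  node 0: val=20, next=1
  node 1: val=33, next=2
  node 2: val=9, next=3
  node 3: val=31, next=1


Floyd's tortoise (slow, +1) and hare (fast, +2):
  init: slow=0, fast=0
  step 1: slow=1, fast=2
  step 2: slow=2, fast=1
  step 3: slow=3, fast=3
  slow == fast at node 3: cycle detected

Cycle: yes


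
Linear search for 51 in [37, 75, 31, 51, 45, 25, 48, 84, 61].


i=0: 37!=51
i=1: 75!=51
i=2: 31!=51
i=3: 51==51 found!

Found at 3, 4 comps


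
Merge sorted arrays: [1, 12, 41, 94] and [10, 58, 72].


Take 1 from A
Take 10 from B
Take 12 from A
Take 41 from A
Take 58 from B
Take 72 from B

Merged: [1, 10, 12, 41, 58, 72, 94]


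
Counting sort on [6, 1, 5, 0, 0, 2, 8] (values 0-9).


Input: [6, 1, 5, 0, 0, 2, 8]
Counts: [2, 1, 1, 0, 0, 1, 1, 0, 1, 0]

Sorted: [0, 0, 1, 2, 5, 6, 8]


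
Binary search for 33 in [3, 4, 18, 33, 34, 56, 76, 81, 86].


Step 1: lo=0, hi=8, mid=4, val=34
Step 2: lo=0, hi=3, mid=1, val=4
Step 3: lo=2, hi=3, mid=2, val=18
Step 4: lo=3, hi=3, mid=3, val=33

Found at index 3


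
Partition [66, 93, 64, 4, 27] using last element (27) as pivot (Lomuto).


Pivot: 27
  4 <= 27: swap -> [4, 93, 64, 66, 27]
Place pivot at 1: [4, 27, 64, 66, 93]

Partitioned: [4, 27, 64, 66, 93]


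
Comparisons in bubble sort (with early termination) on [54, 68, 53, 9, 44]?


Algorithm: bubble sort (with early termination)
Input: [54, 68, 53, 9, 44]
Sorted: [9, 44, 53, 54, 68]

10


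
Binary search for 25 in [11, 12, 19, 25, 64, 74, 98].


Step 1: lo=0, hi=6, mid=3, val=25

Found at index 3


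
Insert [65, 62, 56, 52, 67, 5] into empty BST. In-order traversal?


Insert 65: root
Insert 62: L from 65
Insert 56: L from 65 -> L from 62
Insert 52: L from 65 -> L from 62 -> L from 56
Insert 67: R from 65
Insert 5: L from 65 -> L from 62 -> L from 56 -> L from 52

In-order: [5, 52, 56, 62, 65, 67]


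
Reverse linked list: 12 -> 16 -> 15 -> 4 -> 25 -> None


Step 1: curr=12, set curr.next=prev(None) | reversed so far: 12
Step 2: curr=16, set curr.next=prev(12) | reversed so far: 16 -> 12
Step 3: curr=15, set curr.next=prev(16) | reversed so far: 15 -> 16 -> 12
Step 4: curr=4, set curr.next=prev(15) | reversed so far: 4 -> 15 -> 16 -> 12
Step 5: curr=25, set curr.next=prev(4) | reversed so far: 25 -> 4 -> 15 -> 16 -> 12

25 -> 4 -> 15 -> 16 -> 12 -> None


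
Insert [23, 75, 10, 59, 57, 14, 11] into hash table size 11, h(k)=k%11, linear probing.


Insert 23: h=1 -> slot 1
Insert 75: h=9 -> slot 9
Insert 10: h=10 -> slot 10
Insert 59: h=4 -> slot 4
Insert 57: h=2 -> slot 2
Insert 14: h=3 -> slot 3
Insert 11: h=0 -> slot 0

Table: [11, 23, 57, 14, 59, None, None, None, None, 75, 10]


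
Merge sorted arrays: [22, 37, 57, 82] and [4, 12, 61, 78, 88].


Take 4 from B
Take 12 from B
Take 22 from A
Take 37 from A
Take 57 from A
Take 61 from B
Take 78 from B
Take 82 from A

Merged: [4, 12, 22, 37, 57, 61, 78, 82, 88]


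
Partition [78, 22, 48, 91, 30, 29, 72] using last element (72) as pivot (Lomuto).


Pivot: 72
  22 <= 72: swap -> [22, 78, 48, 91, 30, 29, 72]
  48 <= 72: swap -> [22, 48, 78, 91, 30, 29, 72]
  30 <= 72: swap -> [22, 48, 30, 91, 78, 29, 72]
  29 <= 72: swap -> [22, 48, 30, 29, 78, 91, 72]
Place pivot at 4: [22, 48, 30, 29, 72, 91, 78]

Partitioned: [22, 48, 30, 29, 72, 91, 78]


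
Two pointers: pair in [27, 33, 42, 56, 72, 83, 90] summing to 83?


lo=0(27)+hi=6(90)=117
lo=0(27)+hi=5(83)=110
lo=0(27)+hi=4(72)=99
lo=0(27)+hi=3(56)=83

Yes: 27+56=83


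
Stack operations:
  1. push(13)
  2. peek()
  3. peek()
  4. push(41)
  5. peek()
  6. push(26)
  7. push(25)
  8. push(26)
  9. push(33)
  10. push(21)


push(13) -> [13]
peek()->13
peek()->13
push(41) -> [13, 41]
peek()->41
push(26) -> [13, 41, 26]
push(25) -> [13, 41, 26, 25]
push(26) -> [13, 41, 26, 25, 26]
push(33) -> [13, 41, 26, 25, 26, 33]
push(21) -> [13, 41, 26, 25, 26, 33, 21]

Final stack: [13, 41, 26, 25, 26, 33, 21]


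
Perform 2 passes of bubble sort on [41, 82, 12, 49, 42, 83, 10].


Initial: [41, 82, 12, 49, 42, 83, 10]
Pass 1: [41, 12, 49, 42, 82, 10, 83] (4 swaps)
Pass 2: [12, 41, 42, 49, 10, 82, 83] (3 swaps)

After 2 passes: [12, 41, 42, 49, 10, 82, 83]


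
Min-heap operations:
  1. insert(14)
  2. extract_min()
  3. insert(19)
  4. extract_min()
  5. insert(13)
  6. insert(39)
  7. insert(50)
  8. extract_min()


insert(14) -> [14]
extract_min()->14, []
insert(19) -> [19]
extract_min()->19, []
insert(13) -> [13]
insert(39) -> [13, 39]
insert(50) -> [13, 39, 50]
extract_min()->13, [39, 50]

Final heap: [39, 50]


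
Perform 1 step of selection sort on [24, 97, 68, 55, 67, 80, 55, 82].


Initial: [24, 97, 68, 55, 67, 80, 55, 82]
Step 1: min=24 at 0
  Swap: [24, 97, 68, 55, 67, 80, 55, 82]

After 1 step: [24, 97, 68, 55, 67, 80, 55, 82]


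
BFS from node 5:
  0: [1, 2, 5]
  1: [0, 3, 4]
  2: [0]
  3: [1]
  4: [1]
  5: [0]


Visit 5, enqueue [0]
Visit 0, enqueue [1, 2]
Visit 1, enqueue [3, 4]
Visit 2, enqueue []
Visit 3, enqueue []
Visit 4, enqueue []

BFS order: [5, 0, 1, 2, 3, 4]


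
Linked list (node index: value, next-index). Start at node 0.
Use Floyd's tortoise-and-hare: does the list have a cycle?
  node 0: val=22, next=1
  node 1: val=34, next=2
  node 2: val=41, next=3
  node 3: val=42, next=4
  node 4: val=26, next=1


Floyd's tortoise (slow, +1) and hare (fast, +2):
  init: slow=0, fast=0
  step 1: slow=1, fast=2
  step 2: slow=2, fast=4
  step 3: slow=3, fast=2
  step 4: slow=4, fast=4
  slow == fast at node 4: cycle detected

Cycle: yes


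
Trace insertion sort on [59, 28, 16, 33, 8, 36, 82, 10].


Initial: [59, 28, 16, 33, 8, 36, 82, 10]
Insert 28: [28, 59, 16, 33, 8, 36, 82, 10]
Insert 16: [16, 28, 59, 33, 8, 36, 82, 10]
Insert 33: [16, 28, 33, 59, 8, 36, 82, 10]
Insert 8: [8, 16, 28, 33, 59, 36, 82, 10]
Insert 36: [8, 16, 28, 33, 36, 59, 82, 10]
Insert 82: [8, 16, 28, 33, 36, 59, 82, 10]
Insert 10: [8, 10, 16, 28, 33, 36, 59, 82]

Sorted: [8, 10, 16, 28, 33, 36, 59, 82]


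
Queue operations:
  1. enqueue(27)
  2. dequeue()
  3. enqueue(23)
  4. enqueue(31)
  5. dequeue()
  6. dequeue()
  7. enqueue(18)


enqueue(27) -> [27]
dequeue()->27, []
enqueue(23) -> [23]
enqueue(31) -> [23, 31]
dequeue()->23, [31]
dequeue()->31, []
enqueue(18) -> [18]

Final queue: [18]


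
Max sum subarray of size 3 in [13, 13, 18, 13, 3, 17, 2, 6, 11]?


[0:3]: 44
[1:4]: 44
[2:5]: 34
[3:6]: 33
[4:7]: 22
[5:8]: 25
[6:9]: 19

Max: 44 at [0:3]


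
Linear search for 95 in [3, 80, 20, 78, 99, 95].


i=0: 3!=95
i=1: 80!=95
i=2: 20!=95
i=3: 78!=95
i=4: 99!=95
i=5: 95==95 found!

Found at 5, 6 comps


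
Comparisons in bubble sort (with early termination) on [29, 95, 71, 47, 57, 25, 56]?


Algorithm: bubble sort (with early termination)
Input: [29, 95, 71, 47, 57, 25, 56]
Sorted: [25, 29, 47, 56, 57, 71, 95]

21


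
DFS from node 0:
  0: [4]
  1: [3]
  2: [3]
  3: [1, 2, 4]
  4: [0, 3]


Visit 0, push [4]
Visit 4, push [3]
Visit 3, push [2, 1]
Visit 1, push []
Visit 2, push []

DFS order: [0, 4, 3, 1, 2]


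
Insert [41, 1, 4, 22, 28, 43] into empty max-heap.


Insert 41: [41]
Insert 1: [41, 1]
Insert 4: [41, 1, 4]
Insert 22: [41, 22, 4, 1]
Insert 28: [41, 28, 4, 1, 22]
Insert 43: [43, 28, 41, 1, 22, 4]

Final heap: [43, 28, 41, 1, 22, 4]


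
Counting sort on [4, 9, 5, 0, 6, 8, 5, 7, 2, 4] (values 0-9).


Input: [4, 9, 5, 0, 6, 8, 5, 7, 2, 4]
Counts: [1, 0, 1, 0, 2, 2, 1, 1, 1, 1]

Sorted: [0, 2, 4, 4, 5, 5, 6, 7, 8, 9]


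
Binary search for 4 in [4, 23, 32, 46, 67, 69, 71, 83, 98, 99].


Step 1: lo=0, hi=9, mid=4, val=67
Step 2: lo=0, hi=3, mid=1, val=23
Step 3: lo=0, hi=0, mid=0, val=4

Found at index 0


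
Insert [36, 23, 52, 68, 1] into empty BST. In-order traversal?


Insert 36: root
Insert 23: L from 36
Insert 52: R from 36
Insert 68: R from 36 -> R from 52
Insert 1: L from 36 -> L from 23

In-order: [1, 23, 36, 52, 68]


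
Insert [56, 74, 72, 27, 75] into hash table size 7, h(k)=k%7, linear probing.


Insert 56: h=0 -> slot 0
Insert 74: h=4 -> slot 4
Insert 72: h=2 -> slot 2
Insert 27: h=6 -> slot 6
Insert 75: h=5 -> slot 5

Table: [56, None, 72, None, 74, 75, 27]


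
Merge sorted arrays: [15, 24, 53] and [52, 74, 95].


Take 15 from A
Take 24 from A
Take 52 from B
Take 53 from A

Merged: [15, 24, 52, 53, 74, 95]


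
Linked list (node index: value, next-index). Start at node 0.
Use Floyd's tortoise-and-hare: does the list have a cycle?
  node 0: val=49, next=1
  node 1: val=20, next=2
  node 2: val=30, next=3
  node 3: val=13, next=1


Floyd's tortoise (slow, +1) and hare (fast, +2):
  init: slow=0, fast=0
  step 1: slow=1, fast=2
  step 2: slow=2, fast=1
  step 3: slow=3, fast=3
  slow == fast at node 3: cycle detected

Cycle: yes


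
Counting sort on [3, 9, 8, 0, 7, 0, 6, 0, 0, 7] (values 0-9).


Input: [3, 9, 8, 0, 7, 0, 6, 0, 0, 7]
Counts: [4, 0, 0, 1, 0, 0, 1, 2, 1, 1]

Sorted: [0, 0, 0, 0, 3, 6, 7, 7, 8, 9]


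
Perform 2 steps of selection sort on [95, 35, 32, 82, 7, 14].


Initial: [95, 35, 32, 82, 7, 14]
Step 1: min=7 at 4
  Swap: [7, 35, 32, 82, 95, 14]
Step 2: min=14 at 5
  Swap: [7, 14, 32, 82, 95, 35]

After 2 steps: [7, 14, 32, 82, 95, 35]


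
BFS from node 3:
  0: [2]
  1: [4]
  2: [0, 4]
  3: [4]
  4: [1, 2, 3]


Visit 3, enqueue [4]
Visit 4, enqueue [1, 2]
Visit 1, enqueue []
Visit 2, enqueue [0]
Visit 0, enqueue []

BFS order: [3, 4, 1, 2, 0]


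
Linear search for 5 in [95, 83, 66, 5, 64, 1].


i=0: 95!=5
i=1: 83!=5
i=2: 66!=5
i=3: 5==5 found!

Found at 3, 4 comps


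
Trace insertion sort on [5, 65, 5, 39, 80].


Initial: [5, 65, 5, 39, 80]
Insert 65: [5, 65, 5, 39, 80]
Insert 5: [5, 5, 65, 39, 80]
Insert 39: [5, 5, 39, 65, 80]
Insert 80: [5, 5, 39, 65, 80]

Sorted: [5, 5, 39, 65, 80]


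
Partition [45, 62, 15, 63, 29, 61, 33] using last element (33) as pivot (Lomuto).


Pivot: 33
  15 <= 33: swap -> [15, 62, 45, 63, 29, 61, 33]
  29 <= 33: swap -> [15, 29, 45, 63, 62, 61, 33]
Place pivot at 2: [15, 29, 33, 63, 62, 61, 45]

Partitioned: [15, 29, 33, 63, 62, 61, 45]


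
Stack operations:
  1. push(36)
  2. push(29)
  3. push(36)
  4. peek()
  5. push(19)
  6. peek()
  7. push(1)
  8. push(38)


push(36) -> [36]
push(29) -> [36, 29]
push(36) -> [36, 29, 36]
peek()->36
push(19) -> [36, 29, 36, 19]
peek()->19
push(1) -> [36, 29, 36, 19, 1]
push(38) -> [36, 29, 36, 19, 1, 38]

Final stack: [36, 29, 36, 19, 1, 38]


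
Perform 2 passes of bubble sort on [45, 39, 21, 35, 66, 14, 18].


Initial: [45, 39, 21, 35, 66, 14, 18]
Pass 1: [39, 21, 35, 45, 14, 18, 66] (5 swaps)
Pass 2: [21, 35, 39, 14, 18, 45, 66] (4 swaps)

After 2 passes: [21, 35, 39, 14, 18, 45, 66]


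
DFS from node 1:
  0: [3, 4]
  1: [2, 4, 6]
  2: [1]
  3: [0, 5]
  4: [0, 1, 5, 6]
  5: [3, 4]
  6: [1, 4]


Visit 1, push [6, 4, 2]
Visit 2, push []
Visit 4, push [6, 5, 0]
Visit 0, push [3]
Visit 3, push [5]
Visit 5, push []
Visit 6, push []

DFS order: [1, 2, 4, 0, 3, 5, 6]


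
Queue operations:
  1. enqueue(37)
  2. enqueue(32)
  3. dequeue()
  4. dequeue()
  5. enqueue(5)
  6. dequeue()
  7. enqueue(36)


enqueue(37) -> [37]
enqueue(32) -> [37, 32]
dequeue()->37, [32]
dequeue()->32, []
enqueue(5) -> [5]
dequeue()->5, []
enqueue(36) -> [36]

Final queue: [36]


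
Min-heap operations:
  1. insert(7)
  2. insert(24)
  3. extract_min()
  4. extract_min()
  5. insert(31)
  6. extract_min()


insert(7) -> [7]
insert(24) -> [7, 24]
extract_min()->7, [24]
extract_min()->24, []
insert(31) -> [31]
extract_min()->31, []

Final heap: []


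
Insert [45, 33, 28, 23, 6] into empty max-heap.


Insert 45: [45]
Insert 33: [45, 33]
Insert 28: [45, 33, 28]
Insert 23: [45, 33, 28, 23]
Insert 6: [45, 33, 28, 23, 6]

Final heap: [45, 33, 28, 23, 6]


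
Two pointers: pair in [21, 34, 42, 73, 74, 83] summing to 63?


lo=0(21)+hi=5(83)=104
lo=0(21)+hi=4(74)=95
lo=0(21)+hi=3(73)=94
lo=0(21)+hi=2(42)=63

Yes: 21+42=63


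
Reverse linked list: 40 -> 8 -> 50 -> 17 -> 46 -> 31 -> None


Step 1: curr=40, set curr.next=prev(None) | reversed so far: 40
Step 2: curr=8, set curr.next=prev(40) | reversed so far: 8 -> 40
Step 3: curr=50, set curr.next=prev(8) | reversed so far: 50 -> 8 -> 40
Step 4: curr=17, set curr.next=prev(50) | reversed so far: 17 -> 50 -> 8 -> 40
Step 5: curr=46, set curr.next=prev(17) | reversed so far: 46 -> 17 -> 50 -> 8 -> 40
Step 6: curr=31, set curr.next=prev(46) | reversed so far: 31 -> 46 -> 17 -> 50 -> 8 -> 40

31 -> 46 -> 17 -> 50 -> 8 -> 40 -> None


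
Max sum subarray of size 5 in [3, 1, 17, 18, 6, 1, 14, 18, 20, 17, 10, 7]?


[0:5]: 45
[1:6]: 43
[2:7]: 56
[3:8]: 57
[4:9]: 59
[5:10]: 70
[6:11]: 79
[7:12]: 72

Max: 79 at [6:11]


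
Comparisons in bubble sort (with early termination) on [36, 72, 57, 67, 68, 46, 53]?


Algorithm: bubble sort (with early termination)
Input: [36, 72, 57, 67, 68, 46, 53]
Sorted: [36, 46, 53, 57, 67, 68, 72]

20


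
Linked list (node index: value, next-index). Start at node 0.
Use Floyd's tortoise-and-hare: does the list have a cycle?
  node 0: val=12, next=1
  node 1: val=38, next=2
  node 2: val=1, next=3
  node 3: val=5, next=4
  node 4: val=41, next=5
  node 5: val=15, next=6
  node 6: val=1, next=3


Floyd's tortoise (slow, +1) and hare (fast, +2):
  init: slow=0, fast=0
  step 1: slow=1, fast=2
  step 2: slow=2, fast=4
  step 3: slow=3, fast=6
  step 4: slow=4, fast=4
  slow == fast at node 4: cycle detected

Cycle: yes


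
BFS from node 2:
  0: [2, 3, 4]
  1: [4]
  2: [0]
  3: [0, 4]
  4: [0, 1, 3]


Visit 2, enqueue [0]
Visit 0, enqueue [3, 4]
Visit 3, enqueue []
Visit 4, enqueue [1]
Visit 1, enqueue []

BFS order: [2, 0, 3, 4, 1]


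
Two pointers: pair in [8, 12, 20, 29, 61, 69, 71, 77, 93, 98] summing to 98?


lo=0(8)+hi=9(98)=106
lo=0(8)+hi=8(93)=101
lo=0(8)+hi=7(77)=85
lo=1(12)+hi=7(77)=89
lo=2(20)+hi=7(77)=97
lo=3(29)+hi=7(77)=106
lo=3(29)+hi=6(71)=100
lo=3(29)+hi=5(69)=98

Yes: 29+69=98


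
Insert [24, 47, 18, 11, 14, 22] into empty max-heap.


Insert 24: [24]
Insert 47: [47, 24]
Insert 18: [47, 24, 18]
Insert 11: [47, 24, 18, 11]
Insert 14: [47, 24, 18, 11, 14]
Insert 22: [47, 24, 22, 11, 14, 18]

Final heap: [47, 24, 22, 11, 14, 18]


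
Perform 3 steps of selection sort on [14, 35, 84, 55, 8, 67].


Initial: [14, 35, 84, 55, 8, 67]
Step 1: min=8 at 4
  Swap: [8, 35, 84, 55, 14, 67]
Step 2: min=14 at 4
  Swap: [8, 14, 84, 55, 35, 67]
Step 3: min=35 at 4
  Swap: [8, 14, 35, 55, 84, 67]

After 3 steps: [8, 14, 35, 55, 84, 67]


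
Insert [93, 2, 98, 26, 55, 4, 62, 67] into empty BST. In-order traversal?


Insert 93: root
Insert 2: L from 93
Insert 98: R from 93
Insert 26: L from 93 -> R from 2
Insert 55: L from 93 -> R from 2 -> R from 26
Insert 4: L from 93 -> R from 2 -> L from 26
Insert 62: L from 93 -> R from 2 -> R from 26 -> R from 55
Insert 67: L from 93 -> R from 2 -> R from 26 -> R from 55 -> R from 62

In-order: [2, 4, 26, 55, 62, 67, 93, 98]


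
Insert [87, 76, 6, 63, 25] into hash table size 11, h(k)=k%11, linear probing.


Insert 87: h=10 -> slot 10
Insert 76: h=10, 1 probes -> slot 0
Insert 6: h=6 -> slot 6
Insert 63: h=8 -> slot 8
Insert 25: h=3 -> slot 3

Table: [76, None, None, 25, None, None, 6, None, 63, None, 87]


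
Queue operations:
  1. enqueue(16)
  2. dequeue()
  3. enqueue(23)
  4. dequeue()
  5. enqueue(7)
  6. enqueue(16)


enqueue(16) -> [16]
dequeue()->16, []
enqueue(23) -> [23]
dequeue()->23, []
enqueue(7) -> [7]
enqueue(16) -> [7, 16]

Final queue: [7, 16]


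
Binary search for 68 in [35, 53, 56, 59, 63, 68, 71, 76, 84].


Step 1: lo=0, hi=8, mid=4, val=63
Step 2: lo=5, hi=8, mid=6, val=71
Step 3: lo=5, hi=5, mid=5, val=68

Found at index 5


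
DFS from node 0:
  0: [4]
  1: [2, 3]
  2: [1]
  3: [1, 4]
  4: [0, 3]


Visit 0, push [4]
Visit 4, push [3]
Visit 3, push [1]
Visit 1, push [2]
Visit 2, push []

DFS order: [0, 4, 3, 1, 2]


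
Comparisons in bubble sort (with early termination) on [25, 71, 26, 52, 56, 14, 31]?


Algorithm: bubble sort (with early termination)
Input: [25, 71, 26, 52, 56, 14, 31]
Sorted: [14, 25, 26, 31, 52, 56, 71]

21


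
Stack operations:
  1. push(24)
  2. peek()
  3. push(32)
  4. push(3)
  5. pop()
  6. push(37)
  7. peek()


push(24) -> [24]
peek()->24
push(32) -> [24, 32]
push(3) -> [24, 32, 3]
pop()->3, [24, 32]
push(37) -> [24, 32, 37]
peek()->37

Final stack: [24, 32, 37]


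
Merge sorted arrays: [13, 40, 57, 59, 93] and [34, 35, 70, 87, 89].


Take 13 from A
Take 34 from B
Take 35 from B
Take 40 from A
Take 57 from A
Take 59 from A
Take 70 from B
Take 87 from B
Take 89 from B

Merged: [13, 34, 35, 40, 57, 59, 70, 87, 89, 93]


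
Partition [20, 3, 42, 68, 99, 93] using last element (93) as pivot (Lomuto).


Pivot: 93
  20 <= 93: advance i (no swap)
  3 <= 93: advance i (no swap)
  42 <= 93: advance i (no swap)
  68 <= 93: advance i (no swap)
Place pivot at 4: [20, 3, 42, 68, 93, 99]

Partitioned: [20, 3, 42, 68, 93, 99]


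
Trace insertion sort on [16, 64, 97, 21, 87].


Initial: [16, 64, 97, 21, 87]
Insert 64: [16, 64, 97, 21, 87]
Insert 97: [16, 64, 97, 21, 87]
Insert 21: [16, 21, 64, 97, 87]
Insert 87: [16, 21, 64, 87, 97]

Sorted: [16, 21, 64, 87, 97]


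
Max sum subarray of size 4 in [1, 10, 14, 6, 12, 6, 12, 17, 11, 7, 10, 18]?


[0:4]: 31
[1:5]: 42
[2:6]: 38
[3:7]: 36
[4:8]: 47
[5:9]: 46
[6:10]: 47
[7:11]: 45
[8:12]: 46

Max: 47 at [4:8]


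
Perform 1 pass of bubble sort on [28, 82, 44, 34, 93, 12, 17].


Initial: [28, 82, 44, 34, 93, 12, 17]
Pass 1: [28, 44, 34, 82, 12, 17, 93] (4 swaps)

After 1 pass: [28, 44, 34, 82, 12, 17, 93]


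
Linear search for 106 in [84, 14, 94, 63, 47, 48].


i=0: 84!=106
i=1: 14!=106
i=2: 94!=106
i=3: 63!=106
i=4: 47!=106
i=5: 48!=106

Not found, 6 comps


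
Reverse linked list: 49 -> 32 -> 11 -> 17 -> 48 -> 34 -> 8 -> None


Step 1: curr=49, set curr.next=prev(None) | reversed so far: 49
Step 2: curr=32, set curr.next=prev(49) | reversed so far: 32 -> 49
Step 3: curr=11, set curr.next=prev(32) | reversed so far: 11 -> 32 -> 49
Step 4: curr=17, set curr.next=prev(11) | reversed so far: 17 -> 11 -> 32 -> 49
Step 5: curr=48, set curr.next=prev(17) | reversed so far: 48 -> 17 -> 11 -> 32 -> 49
Step 6: curr=34, set curr.next=prev(48) | reversed so far: 34 -> 48 -> 17 -> 11 -> 32 -> 49
Step 7: curr=8, set curr.next=prev(34) | reversed so far: 8 -> 34 -> 48 -> 17 -> 11 -> 32 -> 49

8 -> 34 -> 48 -> 17 -> 11 -> 32 -> 49 -> None
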